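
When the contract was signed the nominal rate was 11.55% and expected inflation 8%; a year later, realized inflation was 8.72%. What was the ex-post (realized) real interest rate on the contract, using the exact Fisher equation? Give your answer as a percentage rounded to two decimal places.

Ex-post: (1 + 0.1155)/(1 + 0.0872) − 1 = 2.6030%
So the realized real rate is 2.60%.

2.60%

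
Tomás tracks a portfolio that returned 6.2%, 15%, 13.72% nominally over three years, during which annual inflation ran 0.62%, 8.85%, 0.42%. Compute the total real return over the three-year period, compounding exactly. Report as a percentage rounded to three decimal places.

Compound the nominal returns: 1.0620 × 1.1500 × 1.1372 = 1.388862.
Compound inflation: 1.0062 × 1.0885 × 1.0042 = 1.099849.
Deflate: 1.388862 / 1.099849 = 1.262776.
Total real return = 1.262776 − 1 → 26.278%.

26.278%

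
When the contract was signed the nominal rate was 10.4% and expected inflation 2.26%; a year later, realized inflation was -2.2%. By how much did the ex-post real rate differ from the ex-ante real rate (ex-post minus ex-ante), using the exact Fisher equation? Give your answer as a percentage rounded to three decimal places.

4.923%

Ex-ante: (1 + 0.1040)/(1 + 0.0226) − 1 = 7.9601%
Ex-post: (1 + 0.1040)/(1 − 0.0220) − 1 = 12.8834%
Difference (ex-post − ex-ante) = 4.9233% → 4.923%.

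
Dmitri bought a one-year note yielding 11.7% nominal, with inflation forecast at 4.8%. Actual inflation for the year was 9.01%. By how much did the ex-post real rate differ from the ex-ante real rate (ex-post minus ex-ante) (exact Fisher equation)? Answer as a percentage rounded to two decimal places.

-4.12%

Ex-ante: (1 + 0.1170)/(1 + 0.0480) − 1 = 6.5840%
Ex-post: (1 + 0.1170)/(1 + 0.0901) − 1 = 2.4677%
Difference (ex-post − ex-ante) = -4.1163% → -4.12%.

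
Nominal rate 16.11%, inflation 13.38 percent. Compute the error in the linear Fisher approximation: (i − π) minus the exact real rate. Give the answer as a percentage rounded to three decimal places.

Approximate: r ≈ 16.110% − 13.380% = 2.7300%
Exact: (1 + 0.1611)/(1 + 0.1338) − 1 = 2.4078%
Error = 2.7300% − 2.4078% = 0.3222% → 0.322%.

0.322%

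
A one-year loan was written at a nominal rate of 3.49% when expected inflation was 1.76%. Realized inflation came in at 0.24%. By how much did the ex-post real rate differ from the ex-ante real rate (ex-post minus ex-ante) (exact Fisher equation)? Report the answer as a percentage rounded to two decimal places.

1.54%

Ex-ante: (1 + 0.0349)/(1 + 0.0176) − 1 = 1.7001%
Ex-post: (1 + 0.0349)/(1 + 0.0024) − 1 = 3.2422%
Difference (ex-post − ex-ante) = 1.5421% → 1.54%.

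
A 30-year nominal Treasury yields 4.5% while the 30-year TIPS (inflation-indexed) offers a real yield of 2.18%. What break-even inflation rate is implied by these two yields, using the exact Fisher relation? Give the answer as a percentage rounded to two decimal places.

(1 + π) = (1 + i)/(1 + r) = 1.04500 / 1.02180 = 1.022705
Break-even inflation = 1.022705 − 1 → 2.27%.

2.27%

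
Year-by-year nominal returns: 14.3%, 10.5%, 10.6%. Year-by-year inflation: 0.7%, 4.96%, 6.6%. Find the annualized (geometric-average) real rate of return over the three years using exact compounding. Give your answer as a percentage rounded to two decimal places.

7.43%

Compound the nominal returns: 1.1430 × 1.1050 × 1.1060 = 1.39689459.
Compound inflation: 1.0070 × 1.0496 × 1.0660 = 1.12670572.
Deflate: 1.39689459 / 1.12670572 = 1.23980430.
Annualized real rate = 1.23980430^(1/3) − 1 = 7.4281% → 7.43%.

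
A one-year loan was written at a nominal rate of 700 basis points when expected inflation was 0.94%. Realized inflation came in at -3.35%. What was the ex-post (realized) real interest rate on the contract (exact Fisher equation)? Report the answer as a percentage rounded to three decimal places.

10.709%

Ex-post: (1 + 0.0700)/(1 − 0.0335) − 1 = 10.7087%
So the realized real rate is 10.709%.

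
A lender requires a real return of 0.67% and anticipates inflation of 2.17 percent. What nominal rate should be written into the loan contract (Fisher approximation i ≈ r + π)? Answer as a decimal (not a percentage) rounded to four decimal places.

0.0284

i ≈ r + π = 0.67% + 2.17% = 0.0284.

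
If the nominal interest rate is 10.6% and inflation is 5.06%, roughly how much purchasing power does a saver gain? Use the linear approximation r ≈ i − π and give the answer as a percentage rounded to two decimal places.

r ≈ i − π = 10.6% − 5.06% = 5.54%.

5.54%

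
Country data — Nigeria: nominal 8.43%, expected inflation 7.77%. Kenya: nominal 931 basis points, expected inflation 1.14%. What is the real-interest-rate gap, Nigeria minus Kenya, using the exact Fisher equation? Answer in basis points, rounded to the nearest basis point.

-747 basis points

Nigeria: (1 + 0.0843)/(1 + 0.0777) − 1 = 0.6124%
Kenya: (1 + 0.0931)/(1 + 0.0114) − 1 = 8.0779%
Differential = 0.6124% − 8.0779% = -7.4655% → -747 basis points.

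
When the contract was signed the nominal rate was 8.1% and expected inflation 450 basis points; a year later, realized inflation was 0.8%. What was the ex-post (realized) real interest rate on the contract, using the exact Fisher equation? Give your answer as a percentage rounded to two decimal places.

7.24%

Ex-post: (1 + 0.0810)/(1 + 0.0080) − 1 = 7.2421%
So the realized real rate is 7.24%.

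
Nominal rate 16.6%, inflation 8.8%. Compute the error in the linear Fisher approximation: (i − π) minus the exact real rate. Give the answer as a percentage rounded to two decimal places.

Approximate: r ≈ 16.600% − 8.800% = 7.8000%
Exact: (1 + 0.1660)/(1 + 0.0880) − 1 = 7.1691%
Error = 7.8000% − 7.1691% = 0.6309% → 0.63%.

0.63%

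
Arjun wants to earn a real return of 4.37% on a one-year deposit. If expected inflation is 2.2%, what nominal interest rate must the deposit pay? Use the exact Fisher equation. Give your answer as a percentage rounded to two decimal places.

(1 + i) = (1 + r)(1 + π) = 1.04370 × 1.02200 = 1.0666614
i = 1.0666614 − 1, so the required nominal rate is 6.67%.

6.67%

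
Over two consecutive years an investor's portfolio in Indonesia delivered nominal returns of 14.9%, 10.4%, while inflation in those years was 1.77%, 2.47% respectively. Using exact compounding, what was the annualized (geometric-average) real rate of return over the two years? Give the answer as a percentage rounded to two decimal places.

Compound the nominal returns: 1.1490 × 1.1040 = 1.26849600.
Compound inflation: 1.0177 × 1.0247 = 1.04283719.
Deflate: 1.26849600 / 1.04283719 = 1.21638930.
Annualized real rate = 1.21638930^(1/2) − 1 = 10.2900% → 10.29%.

10.29%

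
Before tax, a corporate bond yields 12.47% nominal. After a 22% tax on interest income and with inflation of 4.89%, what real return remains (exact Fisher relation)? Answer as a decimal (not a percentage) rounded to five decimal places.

0.04611

After-tax nominal return = 12.47% × (1 − 0.22) = 9.7266%.
1 + r = 1.097266 / 1.04890 = 1.046111
After-tax real rate = 1.046111 − 1 → 0.04611.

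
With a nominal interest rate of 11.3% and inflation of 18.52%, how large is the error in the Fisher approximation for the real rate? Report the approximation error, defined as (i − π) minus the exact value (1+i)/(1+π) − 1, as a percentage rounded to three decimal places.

Approximate: r ≈ 11.300% − 18.520% = -7.2200%
Exact: (1 + 0.1130)/(1 + 0.1852) − 1 = -6.0918%
Error = -7.2200% − (-6.0918%) = -1.1282% → -1.128%.

-1.128%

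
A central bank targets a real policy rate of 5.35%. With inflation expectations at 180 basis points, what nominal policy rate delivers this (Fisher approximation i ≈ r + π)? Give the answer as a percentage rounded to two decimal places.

7.15%

i ≈ r + π = 5.35% + 1.8% = 7.15%.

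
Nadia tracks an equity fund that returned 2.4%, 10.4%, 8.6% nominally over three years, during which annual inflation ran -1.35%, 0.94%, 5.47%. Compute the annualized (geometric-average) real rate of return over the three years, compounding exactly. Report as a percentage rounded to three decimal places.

Nominal growth factor = 1.0240 × 1.1040 × 1.0860 = 1.22771866
Price-level growth factor = 0.9865 × 1.0094 × 1.0547 = 1.05024189
Real growth factor = 1.22771866 / 1.05024189 = 1.16898656
Annualized real rate = 1.16898656^(1/3) − 1 = 5.3424% → 5.342%.

5.342%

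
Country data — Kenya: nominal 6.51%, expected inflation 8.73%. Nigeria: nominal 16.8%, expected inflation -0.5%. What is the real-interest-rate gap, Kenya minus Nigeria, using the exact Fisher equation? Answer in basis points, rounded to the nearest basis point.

Kenya: (1 + 0.0651)/(1 + 0.0873) − 1 = -2.0418%
Nigeria: (1 + 0.1680)/(1 − 0.0050) − 1 = 17.3869%
Differential = -2.0418% − 17.3869% = -19.4287% → -1943 basis points.

-1943 basis points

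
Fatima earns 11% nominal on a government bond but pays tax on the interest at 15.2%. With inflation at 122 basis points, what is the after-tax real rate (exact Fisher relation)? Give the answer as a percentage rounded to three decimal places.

8.010%

After-tax nominal return = 11% × (1 − 0.152) = 9.3280%.
1 + r = 1.09328 / 1.01220 = 1.080103
After-tax real rate = 1.080103 − 1 → 8.010%.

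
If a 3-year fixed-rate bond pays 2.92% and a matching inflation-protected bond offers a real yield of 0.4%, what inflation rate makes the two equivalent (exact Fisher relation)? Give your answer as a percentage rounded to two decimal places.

(1 + π) = (1 + i)/(1 + r) = 1.02920 / 1.00400 = 1.025100
Break-even inflation = 1.025100 − 1 → 2.51%.

2.51%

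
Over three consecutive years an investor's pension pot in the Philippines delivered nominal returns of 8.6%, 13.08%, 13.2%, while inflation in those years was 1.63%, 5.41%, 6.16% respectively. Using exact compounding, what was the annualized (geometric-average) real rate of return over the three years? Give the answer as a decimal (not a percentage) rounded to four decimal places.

Nominal growth factor = 1.0860 × 1.1308 × 1.1320 = 1.39015124
Price-level growth factor = 1.0163 × 1.0541 × 1.0616 = 1.13727279
Real growth factor = 1.39015124 / 1.13727279 = 1.22235514
Annualized real rate = 1.22235514^(1/3) − 1 = 6.9217% → 0.0692.

0.0692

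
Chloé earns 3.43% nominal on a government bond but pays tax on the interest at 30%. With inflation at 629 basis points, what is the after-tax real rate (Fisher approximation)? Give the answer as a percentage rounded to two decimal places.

-3.89%

After-tax nominal return = 3.43% × (1 − 0.3) = 2.4010%.
r ≈ 2.4010% − 6.29% → -3.89%.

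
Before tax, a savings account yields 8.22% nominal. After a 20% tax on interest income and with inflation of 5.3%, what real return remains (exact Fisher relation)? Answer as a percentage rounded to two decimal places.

1.21%

After-tax nominal return = 8.22% × (1 − 0.2) = 6.5760%.
1 + r = 1.06576 / 1.05300 = 1.012118
After-tax real rate = 1.012118 − 1 → 1.21%.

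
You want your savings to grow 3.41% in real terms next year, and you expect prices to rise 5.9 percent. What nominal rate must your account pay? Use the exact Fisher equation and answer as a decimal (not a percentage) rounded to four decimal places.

0.0951

(1 + i) = (1 + r)(1 + π) = 1.03410 × 1.05900 = 1.0951119
i = 1.0951119 − 1, so the required nominal rate is 0.0951.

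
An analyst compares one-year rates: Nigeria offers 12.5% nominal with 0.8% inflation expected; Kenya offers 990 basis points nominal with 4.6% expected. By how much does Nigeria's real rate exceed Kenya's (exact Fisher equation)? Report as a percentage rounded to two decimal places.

Nigeria: (1 + 0.1250)/(1 + 0.0080) − 1 = 11.6071%
Kenya: (1 + 0.0990)/(1 + 0.0460) − 1 = 5.0669%
Differential = 11.6071% − 5.0669% = 6.5402% → 6.54%.

6.54%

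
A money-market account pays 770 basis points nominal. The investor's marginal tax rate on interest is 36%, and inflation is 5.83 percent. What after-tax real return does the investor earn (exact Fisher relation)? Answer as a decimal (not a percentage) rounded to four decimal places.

After-tax nominal return = 7.7% × (1 − 0.36) = 4.9280%.
1 + r = 1.04928 / 1.05830 = 0.991477
After-tax real rate = 0.991477 − 1 → -0.0085.

-0.0085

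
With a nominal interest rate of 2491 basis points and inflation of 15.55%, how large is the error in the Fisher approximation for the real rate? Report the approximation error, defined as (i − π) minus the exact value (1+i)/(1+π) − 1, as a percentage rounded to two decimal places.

1.26%

Approximate: r ≈ 24.910% − 15.550% = 9.3600%
Exact: (1 + 0.2491)/(1 + 0.1555) − 1 = 8.1004%
Error = 9.3600% − 8.1004% = 1.2596% → 1.26%.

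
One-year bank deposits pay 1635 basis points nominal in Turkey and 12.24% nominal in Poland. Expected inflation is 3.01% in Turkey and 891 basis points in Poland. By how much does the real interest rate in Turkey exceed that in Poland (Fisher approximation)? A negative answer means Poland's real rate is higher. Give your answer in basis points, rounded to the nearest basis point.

1001 basis points

Turkey: 16.35% − 3.01% = 13.340%
Poland: 12.24% − 8.91% = 3.330%
Differential = 10.010% → 1001 basis points.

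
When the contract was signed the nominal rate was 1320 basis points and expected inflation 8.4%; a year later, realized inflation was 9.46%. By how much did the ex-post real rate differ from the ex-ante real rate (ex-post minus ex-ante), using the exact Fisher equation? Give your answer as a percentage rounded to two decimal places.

Ex-ante: (1 + 0.1320)/(1 + 0.0840) − 1 = 4.4280%
Ex-post: (1 + 0.1320)/(1 + 0.0946) − 1 = 3.4168%
Difference (ex-post − ex-ante) = -1.0113% → -1.01%.

-1.01%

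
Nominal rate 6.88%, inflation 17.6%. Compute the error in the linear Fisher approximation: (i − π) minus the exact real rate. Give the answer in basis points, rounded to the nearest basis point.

-160 basis points

Approximate: r ≈ 6.880% − 17.600% = -10.7200%
Exact: (1 + 0.0688)/(1 + 0.1760) − 1 = -9.1156%
Error = -10.7200% − (-9.1156%) = -1.6044% → -160 basis points.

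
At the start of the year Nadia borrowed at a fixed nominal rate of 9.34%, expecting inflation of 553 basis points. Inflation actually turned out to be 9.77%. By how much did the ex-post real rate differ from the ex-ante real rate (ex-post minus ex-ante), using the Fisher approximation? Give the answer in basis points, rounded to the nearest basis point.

Ex-ante: 9.34% − 5.53% = 3.810%
Ex-post: 9.34% − 9.77% = -0.430%
Difference (ex-post − ex-ante) = -4.2400% → -424 basis points.

-424 basis points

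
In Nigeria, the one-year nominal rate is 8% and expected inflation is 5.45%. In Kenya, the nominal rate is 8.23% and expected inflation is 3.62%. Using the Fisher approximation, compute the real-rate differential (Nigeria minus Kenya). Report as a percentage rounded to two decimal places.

-2.06%

Nigeria: 8% − 5.45% = 2.550%
Kenya: 8.23% − 3.62% = 4.610%
Differential = -2.060% → -2.06%.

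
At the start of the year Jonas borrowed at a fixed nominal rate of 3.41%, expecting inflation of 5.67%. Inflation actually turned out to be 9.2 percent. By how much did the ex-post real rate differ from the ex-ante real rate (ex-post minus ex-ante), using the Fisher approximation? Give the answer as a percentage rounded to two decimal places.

-3.53%

Ex-ante: 3.41% − 5.67% = -2.260%
Ex-post: 3.41% − 9.2% = -5.790%
Difference (ex-post − ex-ante) = -3.5300% → -3.53%.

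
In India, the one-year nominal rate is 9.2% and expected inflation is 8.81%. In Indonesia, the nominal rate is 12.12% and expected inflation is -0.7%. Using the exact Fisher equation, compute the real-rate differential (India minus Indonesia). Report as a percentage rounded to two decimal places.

-12.55%

India: (1 + 0.0920)/(1 + 0.0881) − 1 = 0.3584%
Indonesia: (1 + 0.1212)/(1 − 0.0070) − 1 = 12.9104%
Differential = 0.3584% − 12.9104% = -12.5519% → -12.55%.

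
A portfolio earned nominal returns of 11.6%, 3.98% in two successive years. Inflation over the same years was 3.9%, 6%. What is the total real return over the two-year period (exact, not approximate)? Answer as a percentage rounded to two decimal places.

5.36%

Nominal growth factor = 1.1160 × 1.0398 = 1.160417
Price-level growth factor = 1.0390 × 1.0600 = 1.101340
Real growth factor = 1.160417 / 1.101340 = 1.053641
Total real return = 1.053641 − 1 → 5.36%.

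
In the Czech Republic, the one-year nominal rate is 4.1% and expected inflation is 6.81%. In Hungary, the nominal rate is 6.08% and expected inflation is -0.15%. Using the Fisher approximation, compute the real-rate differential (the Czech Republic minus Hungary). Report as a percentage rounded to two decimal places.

-8.94%

The Czech Republic: 4.1% − 6.81% = -2.710%
Hungary: 6.08% − (-0.15%) = 6.230%
Differential = -8.940% → -8.94%.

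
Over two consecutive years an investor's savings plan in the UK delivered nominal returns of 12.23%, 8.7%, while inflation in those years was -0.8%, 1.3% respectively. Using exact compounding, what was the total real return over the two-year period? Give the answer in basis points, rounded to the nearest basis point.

Nominal growth factor = 1.1223 × 1.0870 = 1.219940
Price-level growth factor = 0.9920 × 1.0130 = 1.004896
Real growth factor = 1.219940 / 1.004896 = 1.213996
Total real return = 1.213996 − 1 → 2140 basis points.

2140 basis points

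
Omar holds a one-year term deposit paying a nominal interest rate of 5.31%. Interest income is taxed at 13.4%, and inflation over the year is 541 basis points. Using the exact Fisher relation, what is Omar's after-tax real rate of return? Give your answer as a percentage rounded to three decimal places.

-0.770%

After-tax nominal return = 5.31% × (1 − 0.134) = 4.59846%.
1 + r = 1.0459846 / 1.05410 = 0.992301
After-tax real rate = 0.992301 − 1 → -0.770%.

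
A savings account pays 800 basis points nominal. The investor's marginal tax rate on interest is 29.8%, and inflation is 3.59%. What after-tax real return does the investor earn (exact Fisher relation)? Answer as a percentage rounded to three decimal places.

1.956%

After-tax nominal return = 8% × (1 − 0.298) = 5.6160%.
1 + r = 1.05616 / 1.03590 = 1.019558
After-tax real rate = 1.019558 − 1 → 1.956%.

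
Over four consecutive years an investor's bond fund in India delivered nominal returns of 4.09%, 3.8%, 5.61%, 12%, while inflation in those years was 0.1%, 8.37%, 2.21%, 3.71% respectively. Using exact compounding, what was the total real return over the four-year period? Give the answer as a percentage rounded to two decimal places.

Nominal growth factor = 1.0409 × 1.0380 × 1.0561 × 1.1200 = 1.277996
Price-level growth factor = 1.0010 × 1.0837 × 1.0221 × 1.0371 = 1.149892
Real growth factor = 1.277996 / 1.149892 = 1.111405
Total real return = 1.111405 − 1 → 11.14%.

11.14%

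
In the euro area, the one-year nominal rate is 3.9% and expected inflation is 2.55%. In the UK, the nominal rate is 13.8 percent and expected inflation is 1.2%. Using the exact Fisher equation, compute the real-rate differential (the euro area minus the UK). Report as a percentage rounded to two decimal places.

The euro area: (1 + 0.0390)/(1 + 0.0255) − 1 = 1.3164%
The UK: (1 + 0.1380)/(1 + 0.0120) − 1 = 12.4506%
Differential = 1.3164% − 12.4506% = -11.1342% → -11.13%.

-11.13%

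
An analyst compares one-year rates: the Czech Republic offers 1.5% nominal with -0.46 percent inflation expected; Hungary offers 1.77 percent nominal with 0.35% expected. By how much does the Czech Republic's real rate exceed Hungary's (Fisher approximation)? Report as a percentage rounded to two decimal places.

0.54%

The Czech Republic: 1.5% − (-0.46%) = 1.960%
Hungary: 1.77% − 0.35% = 1.420%
Differential = 0.540% → 0.54%.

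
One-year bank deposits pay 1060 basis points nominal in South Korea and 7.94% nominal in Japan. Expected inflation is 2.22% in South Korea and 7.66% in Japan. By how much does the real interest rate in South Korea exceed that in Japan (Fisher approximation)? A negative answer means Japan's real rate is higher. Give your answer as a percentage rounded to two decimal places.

South Korea: 10.6% − 2.22% = 8.380%
Japan: 7.94% − 7.66% = 0.280%
Differential = 8.100% → 8.10%.

8.10%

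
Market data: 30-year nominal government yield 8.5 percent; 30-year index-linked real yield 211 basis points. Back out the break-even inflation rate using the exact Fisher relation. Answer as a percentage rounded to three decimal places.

(1 + π) = (1 + i)/(1 + r) = 1.08500 / 1.02110 = 1.062580
Break-even inflation = 1.062580 − 1 → 6.258%.

6.258%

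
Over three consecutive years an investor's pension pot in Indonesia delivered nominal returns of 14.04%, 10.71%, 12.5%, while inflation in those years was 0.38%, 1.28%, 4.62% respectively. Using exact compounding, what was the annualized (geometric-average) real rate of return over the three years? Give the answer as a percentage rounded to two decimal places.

10.12%

Compound the nominal returns: 1.1404 × 1.1071 × 1.1250 = 1.42035395.
Compound inflation: 1.0038 × 1.0128 × 1.0462 = 1.06361781.
Deflate: 1.42035395 / 1.06361781 = 1.33539880.
Annualized real rate = 1.33539880^(1/3) − 1 = 10.1210% → 10.12%.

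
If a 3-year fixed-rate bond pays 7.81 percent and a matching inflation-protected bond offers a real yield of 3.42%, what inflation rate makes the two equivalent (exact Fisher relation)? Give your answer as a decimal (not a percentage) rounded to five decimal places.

0.04245

(1 + π) = (1 + i)/(1 + r) = 1.07810 / 1.03420 = 1.042448
Break-even inflation = 1.042448 − 1 → 0.04245.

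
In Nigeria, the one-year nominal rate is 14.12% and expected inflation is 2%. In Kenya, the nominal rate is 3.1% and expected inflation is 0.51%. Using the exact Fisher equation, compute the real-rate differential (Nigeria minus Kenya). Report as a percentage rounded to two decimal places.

Nigeria: (1 + 0.1412)/(1 + 0.0200) − 1 = 11.8824%
Kenya: (1 + 0.0310)/(1 + 0.0051) − 1 = 2.5769%
Differential = 11.8824% − 2.5769% = 9.3055% → 9.31%.

9.31%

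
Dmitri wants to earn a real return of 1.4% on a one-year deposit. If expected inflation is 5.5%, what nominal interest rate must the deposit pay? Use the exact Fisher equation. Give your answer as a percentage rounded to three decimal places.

6.977%

(1 + i) = (1 + r)(1 + π) = 1.01400 × 1.05500 = 1.06977
i = 1.06977 − 1, so the required nominal rate is 6.977%.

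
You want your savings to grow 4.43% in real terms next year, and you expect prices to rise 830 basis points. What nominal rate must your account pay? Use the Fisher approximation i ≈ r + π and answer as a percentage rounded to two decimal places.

12.73%

i ≈ r + π = 4.43% + 8.3% = 12.73%.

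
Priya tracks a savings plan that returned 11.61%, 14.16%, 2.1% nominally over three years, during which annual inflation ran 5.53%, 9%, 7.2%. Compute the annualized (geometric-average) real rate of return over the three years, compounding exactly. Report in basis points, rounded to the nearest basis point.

180 basis points

Nominal growth factor = 1.1161 × 1.1416 × 1.0210 = 1.30089669
Price-level growth factor = 1.0553 × 1.0900 × 1.0720 = 1.23309694
Real growth factor = 1.30089669 / 1.23309694 = 1.05498331
Annualized real rate = 1.05498331^(1/3) − 1 = 1.8002% → 180 basis points.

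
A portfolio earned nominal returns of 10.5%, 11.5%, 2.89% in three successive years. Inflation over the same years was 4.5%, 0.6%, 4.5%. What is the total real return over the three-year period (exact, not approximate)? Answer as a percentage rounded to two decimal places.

15.39%

Compound the nominal returns: 1.1050 × 1.1150 × 1.0289 = 1.267682.
Compound inflation: 1.0450 × 1.0060 × 1.0450 = 1.098577.
Deflate: 1.267682 / 1.098577 = 1.153931.
Total real return = 1.153931 − 1 → 15.39%.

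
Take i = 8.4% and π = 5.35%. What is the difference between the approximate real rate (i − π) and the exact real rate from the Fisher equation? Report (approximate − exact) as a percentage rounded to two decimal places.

0.15%

Approximate: r ≈ 8.400% − 5.350% = 3.0500%
Exact: (1 + 0.0840)/(1 + 0.0535) − 1 = 2.8951%
Error = 3.0500% − 2.8951% = 0.1549% → 0.15%.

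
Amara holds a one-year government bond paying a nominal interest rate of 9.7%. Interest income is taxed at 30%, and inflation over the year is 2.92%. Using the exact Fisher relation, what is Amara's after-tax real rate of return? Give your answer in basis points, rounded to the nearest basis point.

376 basis points

After-tax nominal return = 9.7% × (1 − 0.3) = 6.7900%.
1 + r = 1.06790 / 1.02920 = 1.037602
After-tax real rate = 1.037602 − 1 → 376 basis points.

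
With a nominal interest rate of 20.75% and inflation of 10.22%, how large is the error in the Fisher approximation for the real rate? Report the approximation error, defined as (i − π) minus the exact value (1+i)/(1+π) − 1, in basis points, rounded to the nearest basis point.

98 basis points

Approximate: r ≈ 20.750% − 10.220% = 10.5300%
Exact: (1 + 0.2075)/(1 + 0.1022) − 1 = 9.5536%
Error = 10.5300% − 9.5536% = 0.9764% → 98 basis points.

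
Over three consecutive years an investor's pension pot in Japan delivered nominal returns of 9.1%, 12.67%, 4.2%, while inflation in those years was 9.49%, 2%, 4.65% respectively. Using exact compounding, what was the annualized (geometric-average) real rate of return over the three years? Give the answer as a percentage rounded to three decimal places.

3.101%

Nominal growth factor = 1.0910 × 1.1267 × 1.0420 = 1.28085735
Price-level growth factor = 1.0949 × 1.0200 × 1.0465 = 1.16872911
Real growth factor = 1.28085735 / 1.16872911 = 1.09594032
Annualized real rate = 1.09594032^(1/3) − 1 = 3.1009% → 3.101%.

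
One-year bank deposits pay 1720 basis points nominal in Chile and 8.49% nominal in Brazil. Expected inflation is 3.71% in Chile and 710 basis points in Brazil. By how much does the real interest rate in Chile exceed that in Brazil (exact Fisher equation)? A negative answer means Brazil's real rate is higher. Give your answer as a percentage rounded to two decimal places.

11.71%

Chile: (1 + 0.1720)/(1 + 0.0371) − 1 = 13.0074%
Brazil: (1 + 0.0849)/(1 + 0.0710) − 1 = 1.2979%
Differential = 13.0074% − 1.2979% = 11.7096% → 11.71%.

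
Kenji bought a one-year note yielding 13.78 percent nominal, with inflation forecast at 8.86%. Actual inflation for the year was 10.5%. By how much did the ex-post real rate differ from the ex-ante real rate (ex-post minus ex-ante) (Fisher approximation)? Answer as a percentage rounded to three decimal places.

Ex-ante: 13.78% − 8.86% = 4.920%
Ex-post: 13.78% − 10.5% = 3.280%
Difference (ex-post − ex-ante) = -1.6400% → -1.640%.

-1.640%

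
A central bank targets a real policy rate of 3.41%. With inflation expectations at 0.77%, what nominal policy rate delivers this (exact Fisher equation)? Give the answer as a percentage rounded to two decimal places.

4.21%

(1 + i) = (1 + r)(1 + π) = 1.03410 × 1.00770 = 1.04206257
i = 1.04206257 − 1, so the required nominal rate is 4.21%.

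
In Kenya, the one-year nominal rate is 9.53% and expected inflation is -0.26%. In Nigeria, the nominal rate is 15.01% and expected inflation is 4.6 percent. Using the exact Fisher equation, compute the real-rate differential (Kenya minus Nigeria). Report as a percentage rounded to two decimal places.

Kenya: (1 + 0.0953)/(1 − 0.0026) − 1 = 9.8155%
Nigeria: (1 + 0.1501)/(1 + 0.0460) − 1 = 9.9522%
Differential = 9.8155% − 9.9522% = -0.1367% → -0.14%.

-0.14%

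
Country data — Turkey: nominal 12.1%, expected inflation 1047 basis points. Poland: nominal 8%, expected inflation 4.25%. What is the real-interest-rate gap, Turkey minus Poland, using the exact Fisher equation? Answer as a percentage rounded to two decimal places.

Turkey: (1 + 0.1210)/(1 + 0.1047) − 1 = 1.4755%
Poland: (1 + 0.0800)/(1 + 0.0425) − 1 = 3.5971%
Differential = 1.4755% − 3.5971% = -2.1216% → -2.12%.

-2.12%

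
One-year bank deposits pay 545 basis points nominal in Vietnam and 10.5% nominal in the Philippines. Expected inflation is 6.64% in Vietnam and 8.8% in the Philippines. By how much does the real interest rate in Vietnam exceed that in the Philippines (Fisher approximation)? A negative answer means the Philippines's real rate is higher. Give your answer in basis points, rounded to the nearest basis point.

Vietnam: 5.45% − 6.64% = -1.190%
The Philippines: 10.5% − 8.8% = 1.700%
Differential = -2.890% → -289 basis points.

-289 basis points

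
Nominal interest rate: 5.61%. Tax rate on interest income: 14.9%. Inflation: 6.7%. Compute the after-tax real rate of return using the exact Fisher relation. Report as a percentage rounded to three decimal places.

After-tax nominal return = 5.61% × (1 − 0.149) = 4.77411%.
1 + r = 1.0477411 / 1.06700 = 0.981950
After-tax real rate = 0.981950 − 1 → -1.805%.

-1.805%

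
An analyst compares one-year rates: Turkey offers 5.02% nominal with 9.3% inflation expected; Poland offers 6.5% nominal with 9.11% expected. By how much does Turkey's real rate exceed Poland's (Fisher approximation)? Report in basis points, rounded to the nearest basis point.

Turkey: 5.02% − 9.3% = -4.280%
Poland: 6.5% − 9.11% = -2.610%
Differential = -1.670% → -167 basis points.

-167 basis points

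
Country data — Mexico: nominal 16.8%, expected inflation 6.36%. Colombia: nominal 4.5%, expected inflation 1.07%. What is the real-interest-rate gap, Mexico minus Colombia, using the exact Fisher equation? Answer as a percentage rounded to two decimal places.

6.42%

Mexico: (1 + 0.1680)/(1 + 0.0636) − 1 = 9.8157%
Colombia: (1 + 0.0450)/(1 + 0.0107) − 1 = 3.3937%
Differential = 9.8157% − 3.3937% = 6.4220% → 6.42%.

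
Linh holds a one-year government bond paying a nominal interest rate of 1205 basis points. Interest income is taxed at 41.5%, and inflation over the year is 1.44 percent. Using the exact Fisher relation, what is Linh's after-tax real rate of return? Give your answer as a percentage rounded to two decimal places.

After-tax nominal return = 12.05% × (1 − 0.415) = 7.04925%.
1 + r = 1.0704925 / 1.01440 = 1.055296
After-tax real rate = 1.055296 − 1 → 5.53%.

5.53%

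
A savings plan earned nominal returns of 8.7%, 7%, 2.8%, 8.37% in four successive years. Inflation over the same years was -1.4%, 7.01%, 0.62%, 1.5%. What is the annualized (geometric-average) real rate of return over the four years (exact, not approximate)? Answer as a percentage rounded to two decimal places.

4.72%

Compound the nominal returns: 1.0870 × 1.0700 × 1.0280 × 1.0837 = 1.29573297.
Compound inflation: 0.9860 × 1.0701 × 1.0062 × 1.0150 = 1.07758524.
Deflate: 1.29573297 / 1.07758524 = 1.20244128.
Annualized real rate = 1.20244128^(1/4) − 1 = 4.7167% → 4.72%.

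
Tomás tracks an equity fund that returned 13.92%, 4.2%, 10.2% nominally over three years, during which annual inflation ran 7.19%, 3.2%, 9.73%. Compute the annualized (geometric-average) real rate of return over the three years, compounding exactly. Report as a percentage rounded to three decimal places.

Compound the nominal returns: 1.1392 × 1.0420 × 1.1020 = 1.30812513.
Compound inflation: 1.0719 × 1.0320 × 1.0973 = 1.21383414.
Deflate: 1.30812513 / 1.21383414 = 1.07768030.
Annualized real rate = 1.07768030^(1/3) − 1 = 2.5250% → 2.525%.

2.525%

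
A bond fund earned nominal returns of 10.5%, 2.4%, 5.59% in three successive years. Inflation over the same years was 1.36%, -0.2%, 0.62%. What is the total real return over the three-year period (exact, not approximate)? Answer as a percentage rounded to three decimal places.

Compound the nominal returns: 1.1050 × 1.0240 × 1.0559 = 1.194772.
Compound inflation: 1.0136 × 0.9980 × 1.0062 = 1.017845.
Deflate: 1.194772 / 1.017845 = 1.173826.
Total real return = 1.173826 − 1 → 17.383%.

17.383%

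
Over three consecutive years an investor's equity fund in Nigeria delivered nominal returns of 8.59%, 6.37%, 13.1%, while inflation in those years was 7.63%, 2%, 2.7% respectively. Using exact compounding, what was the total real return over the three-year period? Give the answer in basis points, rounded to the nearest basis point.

Nominal growth factor = 1.0859 × 1.0637 × 1.1310 = 1.306386
Price-level growth factor = 1.0763 × 1.0200 × 1.0270 = 1.127467
Real growth factor = 1.306386 / 1.127467 = 1.158691
Total real return = 1.158691 − 1 → 1587 basis points.

1587 basis points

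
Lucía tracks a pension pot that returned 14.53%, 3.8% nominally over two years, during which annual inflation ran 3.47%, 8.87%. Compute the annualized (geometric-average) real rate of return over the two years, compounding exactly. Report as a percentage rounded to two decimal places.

Compound the nominal returns: 1.1453 × 1.0380 = 1.18882140.
Compound inflation: 1.0347 × 1.0887 = 1.12647789.
Deflate: 1.18882140 / 1.12647789 = 1.05534375.
Annualized real rate = 1.05534375^(1/2) − 1 = 2.7299% → 2.73%.

2.73%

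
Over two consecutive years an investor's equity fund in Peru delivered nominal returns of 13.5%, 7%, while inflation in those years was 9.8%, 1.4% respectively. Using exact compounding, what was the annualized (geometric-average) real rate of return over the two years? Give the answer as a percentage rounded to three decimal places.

4.441%

Nominal growth factor = 1.1350 × 1.0700 = 1.21445000
Price-level growth factor = 1.0980 × 1.0140 = 1.11337200
Real growth factor = 1.21445000 / 1.11337200 = 1.09078547
Annualized real rate = 1.09078547^(1/2) − 1 = 4.4407% → 4.441%.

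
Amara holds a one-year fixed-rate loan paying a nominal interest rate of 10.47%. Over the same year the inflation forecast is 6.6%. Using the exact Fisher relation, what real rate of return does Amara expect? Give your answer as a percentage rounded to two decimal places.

3.63%

By the Fisher relation, 1 + r = (1 + i)/(1 + π).
1 + r = 1.10470 / 1.06600 = 1.036304
r = 1.036304 − 1 = 3.6304%, i.e. 3.63%.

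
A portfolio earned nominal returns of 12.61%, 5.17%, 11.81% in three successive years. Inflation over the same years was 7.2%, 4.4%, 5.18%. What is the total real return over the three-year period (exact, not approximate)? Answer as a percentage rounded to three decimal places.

Nominal growth factor = 1.1261 × 1.0517 × 1.1181 = 1.324187
Price-level growth factor = 1.0720 × 1.0440 × 1.0518 = 1.177141
Real growth factor = 1.324187 / 1.177141 = 1.124918
Total real return = 1.124918 − 1 → 12.492%.

12.492%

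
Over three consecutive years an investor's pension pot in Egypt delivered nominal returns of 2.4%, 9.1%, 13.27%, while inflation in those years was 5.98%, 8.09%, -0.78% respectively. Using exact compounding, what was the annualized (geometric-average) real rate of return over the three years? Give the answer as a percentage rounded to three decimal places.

3.644%

Compound the nominal returns: 1.0240 × 1.0910 × 1.1327 = 1.26543432.
Compound inflation: 1.0598 × 1.0809 × 0.9922 = 1.13660263.
Deflate: 1.26543432 / 1.13660263 = 1.11334805.
Annualized real rate = 1.11334805^(1/3) − 1 = 3.6439% → 3.644%.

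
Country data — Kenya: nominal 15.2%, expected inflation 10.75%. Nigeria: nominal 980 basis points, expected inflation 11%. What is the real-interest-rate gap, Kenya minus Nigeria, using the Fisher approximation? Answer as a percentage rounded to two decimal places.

5.65%

Kenya: 15.2% − 10.75% = 4.450%
Nigeria: 9.8% − 11% = -1.200%
Differential = 5.650% → 5.65%.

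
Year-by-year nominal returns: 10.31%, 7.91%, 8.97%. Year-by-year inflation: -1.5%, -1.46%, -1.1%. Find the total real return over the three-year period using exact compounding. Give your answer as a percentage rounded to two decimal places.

35.13%

Compound the nominal returns: 1.1031 × 1.0791 × 1.0897 = 1.297130.
Compound inflation: 0.9850 × 0.9854 × 0.9890 = 0.959942.
Deflate: 1.297130 / 0.959942 = 1.351259.
Total real return = 1.351259 − 1 → 35.13%.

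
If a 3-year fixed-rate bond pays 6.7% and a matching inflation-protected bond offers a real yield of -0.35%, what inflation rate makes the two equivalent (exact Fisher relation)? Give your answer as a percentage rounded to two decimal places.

7.07%

(1 + π) = (1 + i)/(1 + r) = 1.06700 / 0.99650 = 1.070748
Break-even inflation = 1.070748 − 1 → 7.07%.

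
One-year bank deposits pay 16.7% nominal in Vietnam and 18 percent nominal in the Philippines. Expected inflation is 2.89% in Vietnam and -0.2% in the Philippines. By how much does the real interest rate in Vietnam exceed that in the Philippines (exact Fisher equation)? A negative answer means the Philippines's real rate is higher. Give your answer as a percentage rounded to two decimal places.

-4.81%

Vietnam: (1 + 0.1670)/(1 + 0.0289) − 1 = 13.4221%
The Philippines: (1 + 0.1800)/(1 − 0.0020) − 1 = 18.2365%
Differential = 13.4221% − 18.2365% = -4.8144% → -4.81%.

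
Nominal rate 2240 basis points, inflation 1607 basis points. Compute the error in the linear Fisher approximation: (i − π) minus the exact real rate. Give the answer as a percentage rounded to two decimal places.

0.88%

Approximate: r ≈ 22.400% − 16.070% = 6.3300%
Exact: (1 + 0.2240)/(1 + 0.1607) − 1 = 5.4536%
Error = 6.3300% − 5.4536% = 0.8764% → 0.88%.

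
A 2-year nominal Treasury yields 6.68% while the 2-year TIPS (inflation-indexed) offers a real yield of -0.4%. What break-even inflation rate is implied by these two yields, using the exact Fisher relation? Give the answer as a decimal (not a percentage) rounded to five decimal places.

0.07108

(1 + π) = (1 + i)/(1 + r) = 1.06680 / 0.99600 = 1.071084
Break-even inflation = 1.071084 − 1 → 0.07108.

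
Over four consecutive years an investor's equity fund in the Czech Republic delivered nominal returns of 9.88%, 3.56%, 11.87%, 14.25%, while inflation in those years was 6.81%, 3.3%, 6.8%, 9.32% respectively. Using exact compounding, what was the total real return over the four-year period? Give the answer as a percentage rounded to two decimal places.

12.90%

Nominal growth factor = 1.0988 × 1.0356 × 1.1187 × 1.1425 = 1.454389
Price-level growth factor = 1.0681 × 1.0330 × 1.0680 × 1.0932 = 1.288199
Real growth factor = 1.454389 / 1.288199 = 1.129009
Total real return = 1.129009 − 1 → 12.90%.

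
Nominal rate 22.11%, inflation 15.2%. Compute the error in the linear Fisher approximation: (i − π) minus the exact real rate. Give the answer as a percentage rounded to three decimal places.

Approximate: r ≈ 22.110% − 15.200% = 6.9100%
Exact: (1 + 0.2211)/(1 + 0.1520) − 1 = 5.9983%
Error = 6.9100% − 5.9983% = 0.9117% → 0.912%.

0.912%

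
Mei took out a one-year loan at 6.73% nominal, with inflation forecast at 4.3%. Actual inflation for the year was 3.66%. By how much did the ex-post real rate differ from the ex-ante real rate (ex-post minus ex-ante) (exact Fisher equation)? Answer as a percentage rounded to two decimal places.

0.63%

Ex-ante: (1 + 0.0673)/(1 + 0.0430) − 1 = 2.3298%
Ex-post: (1 + 0.0673)/(1 + 0.0366) − 1 = 2.9616%
Difference (ex-post − ex-ante) = 0.6318% → 0.63%.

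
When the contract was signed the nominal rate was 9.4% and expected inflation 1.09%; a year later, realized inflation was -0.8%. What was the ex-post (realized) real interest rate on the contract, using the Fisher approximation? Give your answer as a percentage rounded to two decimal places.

10.20%

Ex-post: 9.4% − (-0.8%) = 10.200%
So the realized real rate is 10.20%.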